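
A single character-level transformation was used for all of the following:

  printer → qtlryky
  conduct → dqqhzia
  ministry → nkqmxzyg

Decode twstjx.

In printer: p→q is +1, r→t is +2, i→l is +3, n→r is +4 — the shift increases by 1 each position. Letter i (0-indexed) is shifted by i+1, so successive shifts are 1, 2, 3, ….
Decoding twstjx: t−1=s, w−2=u, s−3=p, t−4=p, j−5=e, x−6=r.

supper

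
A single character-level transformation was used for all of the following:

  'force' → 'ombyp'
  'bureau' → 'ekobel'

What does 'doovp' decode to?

fleet

The word is reversed, then every letter is shifted forward by 10.
Reversing it on doovp: shift back: d−10=t, o−10=e, o−10=e, v−10=l, p−10=f → teelf; then reverse → fleet.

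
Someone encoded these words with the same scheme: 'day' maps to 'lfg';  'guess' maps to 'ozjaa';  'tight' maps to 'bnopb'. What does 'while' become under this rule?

The shift depends on letter class: consonant d→l is +8, but vowel a→f is +5. Two shifts are in play — +5 for a/e/i/o/u, +8 for every other letter.
Applying it to while: w(cons)+8=e, h(cons)+8=p, i(vowel)+5=n, l(cons)+8=t, e(vowel)+5=j.

epntj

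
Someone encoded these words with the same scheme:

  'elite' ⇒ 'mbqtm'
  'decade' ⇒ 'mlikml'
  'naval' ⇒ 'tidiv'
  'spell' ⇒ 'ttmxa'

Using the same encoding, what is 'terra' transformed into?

The word is reversed, then every letter is shifted forward by 8.
For terra: reverse → arret; then shift: a+8=i, r+8=z, r+8=z, e+8=m, t+8=b.

izzmb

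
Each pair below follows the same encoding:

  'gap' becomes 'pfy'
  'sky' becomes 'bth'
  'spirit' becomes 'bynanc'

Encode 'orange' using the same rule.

The shift depends on letter class: consonant g→p is +9, but vowel a→f is +5. Vowels shift forward by 5 and consonants shift forward by 9.
For orange: o(vowel)+5=t, r(cons)+9=a, a(vowel)+5=f, n(cons)+9=w, g(cons)+9=p, e(vowel)+5=j.

tafwpj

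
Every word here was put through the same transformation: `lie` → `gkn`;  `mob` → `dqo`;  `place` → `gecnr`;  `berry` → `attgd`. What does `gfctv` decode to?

trade

Read the word backwards and shift each letter +2.
Undoing it on gfctv: shift back: g−2=e, f−2=d, c−2=a, t−2=r, v−2=t → edart; then reverse → trade.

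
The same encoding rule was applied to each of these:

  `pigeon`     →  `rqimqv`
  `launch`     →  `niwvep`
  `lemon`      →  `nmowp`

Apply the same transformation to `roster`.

Shifts by position in pigeon: pos 0: p→r (+2), pos 1: i→q (+8), pos 2: g→i (+2), pos 3: e→m (+8) — repeating every 2. It's a Vigenère-style cipher with numeric key [2,8]: position i shifts by key[i mod 2].
For roster: r+2=t, o+8=w, s+2=u, t+8=b, e+2=g, r+8=z.

twubgz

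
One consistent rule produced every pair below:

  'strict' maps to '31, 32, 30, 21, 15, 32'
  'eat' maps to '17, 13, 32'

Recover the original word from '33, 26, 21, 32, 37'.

unity

s is letter #19 and maps to 31: an offset of 12. Each letter is replaced by its alphabet position (a=1..z=26) + 12.
Reversing it on 33, 26, 21, 32, 37: 33→(33−12)÷1=21=u, 26→(26−12)÷1=14=n, 21→(21−12)÷1=9=i, 32→(32−12)÷1=20=t, 37→(37−12)÷1=25=y.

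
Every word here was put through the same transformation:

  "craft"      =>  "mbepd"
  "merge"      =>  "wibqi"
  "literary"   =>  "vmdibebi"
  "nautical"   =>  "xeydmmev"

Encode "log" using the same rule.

Vowels shift forward by 4 and consonants shift forward by 10.
On log: l(cons)+10=v, o(vowel)+4=s, g(cons)+10=q.

vsq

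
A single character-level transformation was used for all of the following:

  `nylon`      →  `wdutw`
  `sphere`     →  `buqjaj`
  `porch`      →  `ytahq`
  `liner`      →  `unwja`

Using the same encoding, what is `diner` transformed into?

mnwja

Shifts by position in nylon: pos 0: n→w (+9), pos 1: y→d (+5), pos 2: l→u (+9), pos 3: o→t (+5) — repeating every 2. A repeating key of period 2 is used — shifts +9, +5 over and over.
For diner: d+9=m, i+5=n, n+9=w, e+5=j, r+9=a.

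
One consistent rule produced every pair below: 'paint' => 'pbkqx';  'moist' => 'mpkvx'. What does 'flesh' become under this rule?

Each letter shifts forward by its position index (0, 1, 2, …) — the shift grows by one for each successive letter.
Applying it to flesh: f+0=f, l+1=m, e+2=g, s+3=v, h+4=l.

fmgvl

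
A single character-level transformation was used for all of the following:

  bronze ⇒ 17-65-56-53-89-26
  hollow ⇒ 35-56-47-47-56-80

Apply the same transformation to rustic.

65-74-68-71-38-20

With a=1..z=26, the number is 3·pos + 11.
On rustic: r=18→65, u=21→74, s=19→68, t=20→71, i=9→38, c=3→20.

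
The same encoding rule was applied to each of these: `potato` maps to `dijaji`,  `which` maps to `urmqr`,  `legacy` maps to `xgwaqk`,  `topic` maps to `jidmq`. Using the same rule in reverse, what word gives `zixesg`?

volume

p(15)→d(3) and o(14)→i(8) fit y≡21x+0 (mod 26); the inverse of 21 mod 26 is 5. Each letter's alphabet position (a=0..z=25) is mapped through 21·x+0 mod 26 — an affine cipher.
Reversing it on zixesg: z(25)→5·(25−0)≡21=v; i(8)→5·(8−0)≡14=o; x(23)→5·(23−0)≡11=l; e(4)→5·(4−0)≡20=u; s(18)→5·(18−0)≡12=m; g(6)→5·(6−0)≡4=e (all mod 26).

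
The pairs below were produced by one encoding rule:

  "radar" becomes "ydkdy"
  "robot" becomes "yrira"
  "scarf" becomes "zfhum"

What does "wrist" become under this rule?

dupva

It's a Vigenère-style cipher with numeric key [7,3]: position i shifts by key[i mod 2].
For wrist: w+7=d, r+3=u, i+7=p, s+3=v, t+7=a.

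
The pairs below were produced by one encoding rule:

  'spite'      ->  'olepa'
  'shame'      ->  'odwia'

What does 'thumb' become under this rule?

Compare letters: s→o is +22, p→l is +22, i→e is +22 — a constant shift. This is a Caesar cipher with shift 22.
On thumb: t+22=p, h+22=d, u+22=q, m+22=i, b+22=x.

pdqix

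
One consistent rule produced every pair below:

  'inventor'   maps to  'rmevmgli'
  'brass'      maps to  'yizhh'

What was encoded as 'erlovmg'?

violent

Each pair mirrors across the alphabet (i↔r, n↔m, v↔e): positions sum to 25. Each letter is replaced by its mirror in the alphabet: a↔z, b↔y, c↔x, and so on (the Atbash cipher).
Undoing it on erlovmg: e↔v, r↔i, l↔o, o↔l, v↔e, m↔n, g↔t.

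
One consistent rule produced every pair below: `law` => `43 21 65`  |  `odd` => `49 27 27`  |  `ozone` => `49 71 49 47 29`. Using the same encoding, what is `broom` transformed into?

23 55 49 49 45

l(#12)→43 and a(#1)→21: differences scale by 2, so n = 2·pos + 19. The formula is n = 2×(alphabet index, a=1) + 19.
Applying it to broom: b=2→23, r=18→55, o=15→49, o=15→49, m=13→45.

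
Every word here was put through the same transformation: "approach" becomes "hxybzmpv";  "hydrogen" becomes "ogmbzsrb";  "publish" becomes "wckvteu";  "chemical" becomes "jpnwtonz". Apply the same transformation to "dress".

kzncd

In approach: a→h is +7, p→x is +8, p→y is +9, r→b is +10 — the shift increases by 1 each position. Each letter shifts forward by (position + 7), i.e. 7, 8, 9, … — the shift grows by one for each successive letter.
For dress: d+7=k, r+8=z, e+9=n, s+10=c, s+11=d.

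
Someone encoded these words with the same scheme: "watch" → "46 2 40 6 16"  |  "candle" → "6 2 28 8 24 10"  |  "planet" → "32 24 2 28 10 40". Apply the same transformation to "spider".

38 32 18 8 10 36

With a=1..z=26, the number is 2·pos.
For spider: s=19→38, p=16→32, i=9→18, d=4→8, e=5→10, r=18→36.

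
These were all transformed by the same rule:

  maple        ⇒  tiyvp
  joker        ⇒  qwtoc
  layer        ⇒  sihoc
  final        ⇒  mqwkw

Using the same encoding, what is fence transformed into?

Each letter shifts forward by (position + 7), i.e. 7, 8, 9, … — the shift grows by one for each successive letter.
Applying it to fence: f+7=m, e+8=m, n+9=w, c+10=m, e+11=p.

mmwmp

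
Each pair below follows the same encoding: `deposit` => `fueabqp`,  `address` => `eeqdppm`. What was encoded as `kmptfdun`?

The output letters match the input read backwards, each shifted +12: deposit reversed is tisoped. Read the word backwards and shift each letter +12.
Reversing it on kmptfdun: shift back: k−12=y, m−12=a, p−12=d, t−12=h, f−12=t, d−12=r, u−12=i, n−12=b → yadhtrib; then reverse → birthday.

birthday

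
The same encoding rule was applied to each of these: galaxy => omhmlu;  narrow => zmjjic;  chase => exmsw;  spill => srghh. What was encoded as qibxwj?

mother

g(6)→o(14) and a(0)→m(12) fit y≡9x+12 (mod 26); the inverse of 9 mod 26 is 3. Treating letters as 0–25, the rule is x ↦ 9x + 12 (mod 26).
Undoing it on qibxwj: q(16)→3·(16−12)≡12=m; i(8)→3·(8−12)≡14=o; b(1)→3·(1−12)≡19=t; x(23)→3·(23−12)≡7=h; w(22)→3·(22−12)≡4=e; j(9)→3·(9−12)≡17=r (all mod 26).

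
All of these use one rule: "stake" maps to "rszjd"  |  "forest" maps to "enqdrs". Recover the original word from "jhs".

kit

Compare letters: s→r is +25, t→s is +25, a→z is +25 — a constant shift. It's a constant shift of +25 (ROT25).
Reversing it on jhs: j−25=k, h−25=i, s−25=t.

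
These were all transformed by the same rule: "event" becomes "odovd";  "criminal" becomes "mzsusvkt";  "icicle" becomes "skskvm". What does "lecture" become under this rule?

vmmbezo

Shifts by position in event: pos 0: e→o (+10), pos 1: v→d (+8), pos 2: e→o (+10), pos 3: n→v (+8) — repeating every 2. A repeating key of period 2 is used — shifts +10, +8 over and over.
For lecture: l+10=v, e+8=m, c+10=m, t+8=b, u+10=e, r+8=z, e+10=o.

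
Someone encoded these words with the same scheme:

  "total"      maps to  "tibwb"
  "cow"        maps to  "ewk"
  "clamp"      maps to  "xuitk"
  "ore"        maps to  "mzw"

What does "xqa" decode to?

The output letters match the input read backwards, each shifted +8: total reversed is latot. Read the word backwards and shift each letter +8.
Undoing it on xqa: shift back: x−8=p, q−8=i, a−8=s → pis; then reverse → sip.

sip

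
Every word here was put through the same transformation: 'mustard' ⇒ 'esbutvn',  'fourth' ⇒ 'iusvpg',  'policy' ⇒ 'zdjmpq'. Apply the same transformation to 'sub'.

cvt

Two steps: reverse the string, then apply a Caesar shift of +1.
On sub: reverse → bus; then shift: b+1=c, u+1=v, s+1=t.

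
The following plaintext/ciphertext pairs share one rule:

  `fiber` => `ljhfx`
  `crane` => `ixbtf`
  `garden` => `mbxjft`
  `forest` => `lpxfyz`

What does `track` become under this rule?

zxbiq

The shift depends on letter class: consonant f→l is +6, but vowel i→j is +1. Vowels shift forward by 1 and consonants shift forward by 6.
Applying it to track: t(cons)+6=z, r(cons)+6=x, a(vowel)+1=b, c(cons)+6=i, k(cons)+6=q.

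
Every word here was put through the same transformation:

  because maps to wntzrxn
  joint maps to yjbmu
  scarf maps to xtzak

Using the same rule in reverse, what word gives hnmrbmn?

genuine

Treating letters as 0–25, the rule is x ↦ 23x + 25 (mod 26).
Undoing it on hnmrbmn: h(7)→17·(7−25)≡6=g; n(13)→17·(13−25)≡4=e; m(12)→17·(12−25)≡13=n; r(17)→17·(17−25)≡20=u; b(1)→17·(1−25)≡8=i; m(12)→17·(12−25)≡13=n; n(13)→17·(13−25)≡4=e (all mod 26).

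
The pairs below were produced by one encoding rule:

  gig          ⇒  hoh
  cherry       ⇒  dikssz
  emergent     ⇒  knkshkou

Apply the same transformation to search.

tkgsdi

Vowels shift forward by 6 and consonants shift forward by 1.
Applying it to search: s(cons)+1=t, e(vowel)+6=k, a(vowel)+6=g, r(cons)+1=s, c(cons)+1=d, h(cons)+1=i.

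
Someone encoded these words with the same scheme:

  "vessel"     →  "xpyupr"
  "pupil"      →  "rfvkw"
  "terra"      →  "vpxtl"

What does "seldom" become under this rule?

uprfzs

A repeating key of period 3 is used — shifts +2, +11, +6 over and over.
Applying it to seldom: s+2=u, e+11=p, l+6=r, d+2=f, o+11=z, m+6=s.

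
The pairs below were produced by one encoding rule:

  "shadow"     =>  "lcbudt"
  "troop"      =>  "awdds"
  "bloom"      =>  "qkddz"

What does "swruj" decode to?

This is an affine cipher: with a=0,…,z=25, each position x becomes (15x+1) mod 26.
Undoing it on swruj: s(18)→7·(18−1)≡15=p; w(22)→7·(22−1)≡17=r; r(17)→7·(17−1)≡8=i; u(20)→7·(20−1)≡3=d; j(9)→7·(9−1)≡4=e (all mod 26).

pride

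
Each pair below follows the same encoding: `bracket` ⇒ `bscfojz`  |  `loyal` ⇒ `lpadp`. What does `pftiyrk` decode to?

perfume

In bracket: b→b is +0, r→s is +1, a→c is +2, c→f is +3 — the shift increases by 1 each position. The shift increases by 1 at each position, starting from +0: 0, 1, 2, ….
Reversing it on pftiyrk: p−0=p, f−1=e, t−2=r, i−3=f, y−4=u, r−5=m, k−6=e.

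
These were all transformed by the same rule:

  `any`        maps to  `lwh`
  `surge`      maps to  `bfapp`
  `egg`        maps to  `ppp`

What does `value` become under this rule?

The shift depends on letter class: consonant n→w is +9, but vowel a→l is +11. The rule splits by letter class: vowels +11, consonants +9.
On value: v(cons)+9=e, a(vowel)+11=l, l(cons)+9=u, u(vowel)+11=f, e(vowel)+11=p.

elufp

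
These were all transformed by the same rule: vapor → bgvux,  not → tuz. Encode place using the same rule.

vrgik

This is a Caesar cipher with shift 6.
Applying it to place: p+6=v, l+6=r, a+6=g, c+6=i, e+6=k.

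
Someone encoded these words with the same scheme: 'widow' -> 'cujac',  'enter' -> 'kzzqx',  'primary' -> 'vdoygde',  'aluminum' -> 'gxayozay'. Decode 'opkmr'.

Shifts by position in widow: pos 0: w→c (+6), pos 1: i→u (+12), pos 2: d→j (+6), pos 3: o→a (+12) — repeating every 2. A repeating key of period 2 is used — shifts +6, +12 over and over.
Decoding opkmr: o−6=i, p−12=d, k−6=e, m−12=a, r−6=l.

ideal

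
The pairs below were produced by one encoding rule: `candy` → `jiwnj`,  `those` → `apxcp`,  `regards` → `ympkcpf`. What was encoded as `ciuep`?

In candy: c→j is +7, a→i is +8, n→w is +9, d→n is +10 — the shift increases by 1 each position. Each letter shifts forward by (position + 7), i.e. 7, 8, 9, … — the shift grows by one for each successive letter.
Undoing it on ciuep: c−7=v, i−8=a, u−9=l, e−10=u, p−11=e.

value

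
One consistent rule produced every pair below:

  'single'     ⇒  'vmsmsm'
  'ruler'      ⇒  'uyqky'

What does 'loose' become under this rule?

In single: s→v is +3, i→m is +4, n→s is +5, g→m is +6 — the shift increases by 1 each position. Letter i (0-indexed) is shifted by i+3, so successive shifts are 3, 4, 5, ….
For loose: l+3=o, o+4=s, o+5=t, s+6=y, e+7=l.

ostyl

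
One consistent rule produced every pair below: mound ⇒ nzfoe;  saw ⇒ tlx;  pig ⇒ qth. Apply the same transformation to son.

tzo

The shift depends on letter class: consonant m→n is +1, but vowel o→z is +11. Vowels shift forward by 11 and consonants shift forward by 1.
For son: s(cons)+1=t, o(vowel)+11=z, n(cons)+1=o.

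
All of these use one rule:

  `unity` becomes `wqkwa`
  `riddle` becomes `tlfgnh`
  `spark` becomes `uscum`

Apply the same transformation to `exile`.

Shifts by position in unity: pos 0: u→w (+2), pos 1: n→q (+3), pos 2: i→k (+2), pos 3: t→w (+3) — repeating every 2. The shifts repeat in a cycle of length 2: positions 0,1,… shift by +2, +3, then the pattern repeats.
For exile: e+2=g, x+3=a, i+2=k, l+3=o, e+2=g.

gakog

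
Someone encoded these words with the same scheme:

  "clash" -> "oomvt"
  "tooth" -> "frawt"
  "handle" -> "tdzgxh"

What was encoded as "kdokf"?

It's a Vigenère-style cipher with numeric key [12,3]: position i shifts by key[i mod 2].
Reversing it on kdokf: k−12=y, d−3=a, o−12=c, k−3=h, f−12=t.

yacht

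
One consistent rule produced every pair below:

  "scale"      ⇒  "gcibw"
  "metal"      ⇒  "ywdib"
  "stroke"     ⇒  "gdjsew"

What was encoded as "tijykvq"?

This is an affine cipher: with a=0,…,z=25, each position x becomes (23x+8) mod 26.
Reversing it on tijykvq: t(19)→17·(19−8)≡5=f; i(8)→17·(8−8)≡0=a; j(9)→17·(9−8)≡17=r; y(24)→17·(24−8)≡12=m; k(10)→17·(10−8)≡8=i; v(21)→17·(21−8)≡13=n; q(16)→17·(16−8)≡6=g (all mod 26).

farming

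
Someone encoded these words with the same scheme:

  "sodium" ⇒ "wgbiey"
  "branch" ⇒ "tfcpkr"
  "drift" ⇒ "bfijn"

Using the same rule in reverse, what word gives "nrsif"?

s(18)→w(22) and o(14)→g(6) fit y≡17x+2 (mod 26); the inverse of 17 mod 26 is 23. This is an affine cipher: with a=0,…,z=25, each position x becomes (17x+2) mod 26.
Undoing it on nrsif: n(13)→23·(13−2)≡19=t; r(17)→23·(17−2)≡7=h; s(18)→23·(18−2)≡4=e; i(8)→23·(8−2)≡8=i; f(5)→23·(5−2)≡17=r (all mod 26).

their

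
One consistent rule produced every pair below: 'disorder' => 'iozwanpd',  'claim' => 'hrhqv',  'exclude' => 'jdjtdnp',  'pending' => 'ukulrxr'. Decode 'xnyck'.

shrub

In disorder: d→i is +5, i→o is +6, s→z is +7, o→w is +8 — the shift increases by 1 each position. The shift increases by 1 at each position, starting from +5: 5, 6, 7, ….
Undoing it on xnyck: x−5=s, n−6=h, y−7=r, c−8=u, k−9=b.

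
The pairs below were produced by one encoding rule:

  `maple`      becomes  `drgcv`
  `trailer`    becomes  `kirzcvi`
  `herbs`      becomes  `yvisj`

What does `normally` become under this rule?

efidrccp

Every letter moves 17 places later in the alphabet, wrapping around z→a.
For normally: n+17=e, o+17=f, r+17=i, m+17=d, a+17=r, l+17=c, l+17=c, y+17=p.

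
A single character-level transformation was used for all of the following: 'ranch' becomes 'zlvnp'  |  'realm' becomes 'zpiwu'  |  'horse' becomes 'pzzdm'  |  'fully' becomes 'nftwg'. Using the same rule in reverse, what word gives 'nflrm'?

fudge

Shifts by position in ranch: pos 0: r→z (+8), pos 1: a→l (+11), pos 2: n→v (+8), pos 3: c→n (+11) — repeating every 2. A repeating key of period 2 is used — shifts +8, +11 over and over.
Decoding nflrm: n−8=f, f−11=u, l−8=d, r−11=g, m−8=e.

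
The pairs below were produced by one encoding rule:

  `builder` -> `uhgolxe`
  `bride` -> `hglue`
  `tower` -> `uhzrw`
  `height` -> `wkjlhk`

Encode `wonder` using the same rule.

uhgqrz

The output letters match the input read backwards, each shifted +3: builder reversed is redliub. The word is reversed, then every letter is shifted forward by 3.
For wonder: reverse → rednow; then shift: r+3=u, e+3=h, d+3=g, n+3=q, o+3=r, w+3=z.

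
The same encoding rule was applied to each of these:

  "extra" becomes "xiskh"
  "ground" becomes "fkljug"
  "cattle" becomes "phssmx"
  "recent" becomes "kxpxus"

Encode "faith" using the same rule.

e(4)→x(23) and x(23)→i(8) fit y≡17x+7 (mod 26); the inverse of 17 mod 26 is 23. Treating letters as 0–25, the rule is x ↦ 17x + 7 (mod 26).
Applying it to faith: f(5)→17·5+7≡14=o; a(0)→17·0+7≡7=h; i(8)→17·8+7≡13=n; t(19)→17·19+7≡18=s; h(7)→17·7+7≡22=w (all mod 26).

ohnsw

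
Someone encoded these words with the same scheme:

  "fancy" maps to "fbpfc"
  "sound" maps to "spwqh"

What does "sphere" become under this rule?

sqjhvj

In fancy: f→f is +0, a→b is +1, n→p is +2, c→f is +3 — the shift increases by 1 each position. Letter i (0-indexed) is shifted by i+0, so successive shifts are 0, 1, 2, ….
For sphere: s+0=s, p+1=q, h+2=j, e+3=h, r+4=v, e+5=j.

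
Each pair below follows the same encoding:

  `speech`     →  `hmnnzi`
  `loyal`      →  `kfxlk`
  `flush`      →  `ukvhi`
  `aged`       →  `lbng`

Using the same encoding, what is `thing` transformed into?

oipyb

s(18)→h(7) and p(15)→m(12) fit y≡7x+11 (mod 26); the inverse of 7 mod 26 is 15. This is an affine cipher: with a=0,…,z=25, each position x becomes (7x+11) mod 26.
For thing: t(19)→7·19+11≡14=o; h(7)→7·7+11≡8=i; i(8)→7·8+11≡15=p; n(13)→7·13+11≡24=y; g(6)→7·6+11≡1=b (all mod 26).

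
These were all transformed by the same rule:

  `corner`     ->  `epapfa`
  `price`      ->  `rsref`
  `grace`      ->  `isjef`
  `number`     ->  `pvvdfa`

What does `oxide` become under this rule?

Shifts by position in corner: pos 0: c→e (+2), pos 1: o→p (+1), pos 2: r→a (+9), pos 3: n→p (+2), pos 4: e→f (+1), pos 5: r→a (+9) — repeating every 3. A repeating key of period 3 is used — shifts +2, +1, +9 over and over.
Applying it to oxide: o+2=q, x+1=y, i+9=r, d+2=f, e+1=f.

qyrff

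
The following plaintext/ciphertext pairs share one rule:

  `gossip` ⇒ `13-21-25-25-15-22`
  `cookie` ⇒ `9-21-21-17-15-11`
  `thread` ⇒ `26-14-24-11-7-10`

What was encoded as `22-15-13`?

g is letter #7 and maps to 13: an offset of 6. The number is (letter's place in the alphabet, a=1) + 6.
Undoing it on 22-15-13: 22→(22−6)÷1=16=p, 15→(15−6)÷1=9=i, 13→(13−6)÷1=7=g.

pig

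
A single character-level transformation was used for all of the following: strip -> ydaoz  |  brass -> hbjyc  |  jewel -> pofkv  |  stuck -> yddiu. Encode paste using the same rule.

Shifts by position in strip: pos 0: s→y (+6), pos 1: t→d (+10), pos 2: r→a (+9), pos 3: i→o (+6), pos 4: p→z (+10) — repeating every 3. It's a Vigenère-style cipher with numeric key [6,10,9]: position i shifts by key[i mod 3].
On paste: p+6=v, a+10=k, s+9=b, t+6=z, e+10=o.

vkbzo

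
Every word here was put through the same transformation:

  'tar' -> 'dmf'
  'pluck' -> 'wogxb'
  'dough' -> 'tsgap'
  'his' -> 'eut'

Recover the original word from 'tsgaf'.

tough

Two steps: reverse the string, then apply a Caesar shift of +12.
Reversing it on tsgaf: shift back: t−12=h, s−12=g, g−12=u, a−12=o, f−12=t → hguot; then reverse → tough.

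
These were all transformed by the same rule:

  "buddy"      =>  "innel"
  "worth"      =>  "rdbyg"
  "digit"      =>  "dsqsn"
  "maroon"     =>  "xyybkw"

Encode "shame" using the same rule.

The output letters match the input read backwards, each shifted +10: buddy reversed is yddub. The word is reversed, then every letter is shifted forward by 10.
On shame: reverse → emahs; then shift: e+10=o, m+10=w, a+10=k, h+10=r, s+10=c.

owkrc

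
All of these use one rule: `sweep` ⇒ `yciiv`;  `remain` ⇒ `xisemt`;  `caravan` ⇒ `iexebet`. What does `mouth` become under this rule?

ssyzn

The shift depends on letter class: consonant s→y is +6, but vowel e→i is +4. Vowels shift forward by 4 and consonants shift forward by 6.
On mouth: m(cons)+6=s, o(vowel)+4=s, u(vowel)+4=y, t(cons)+6=z, h(cons)+6=n.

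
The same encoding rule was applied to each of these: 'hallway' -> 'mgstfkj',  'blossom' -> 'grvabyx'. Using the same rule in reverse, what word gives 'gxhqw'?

brain

In hallway: h→m is +5, a→g is +6, l→s is +7, l→t is +8 — the shift increases by 1 each position. The shift increases by 1 at each position, starting from +5: 5, 6, 7, ….
Decoding gxhqw: g−5=b, x−6=r, h−7=a, q−8=i, w−9=n.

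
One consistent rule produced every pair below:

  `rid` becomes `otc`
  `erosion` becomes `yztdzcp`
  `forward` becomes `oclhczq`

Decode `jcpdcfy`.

nursery

The output letters match the input read backwards, each shifted +11: rid reversed is dir. Read the word backwards and shift each letter +11.
Undoing it on jcpdcfy: shift back: j−11=y, c−11=r, p−11=e, d−11=s, c−11=r, f−11=u, y−11=n → yresrun; then reverse → nursery.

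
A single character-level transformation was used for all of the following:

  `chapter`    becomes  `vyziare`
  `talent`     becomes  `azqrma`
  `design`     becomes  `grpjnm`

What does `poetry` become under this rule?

Each letter's alphabet position (a=0..z=25) is mapped through 11·x+25 mod 26 — an affine cipher.
Applying it to poetry: p(15)→11·15+25≡8=i; o(14)→11·14+25≡23=x; e(4)→11·4+25≡17=r; t(19)→11·19+25≡0=a; r(17)→11·17+25≡4=e; y(24)→11·24+25≡3=d (all mod 26).

ixraed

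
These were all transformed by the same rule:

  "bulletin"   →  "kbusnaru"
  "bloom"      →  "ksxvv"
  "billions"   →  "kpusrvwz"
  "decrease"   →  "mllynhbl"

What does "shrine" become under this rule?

Shifts by position in bulletin: pos 0: b→k (+9), pos 1: u→b (+7), pos 2: l→u (+9), pos 3: l→s (+7) — repeating every 2. It's a Vigenère-style cipher with numeric key [9,7]: position i shifts by key[i mod 2].
For shrine: s+9=b, h+7=o, r+9=a, i+7=p, n+9=w, e+7=l.

boapwl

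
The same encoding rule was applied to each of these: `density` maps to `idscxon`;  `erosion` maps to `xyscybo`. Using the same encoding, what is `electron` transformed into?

The output letters match the input read backwards, each shifted +10: density reversed is ytisned. Read the word backwards and shift each letter +10.
For electron: reverse → nortcele; then shift: n+10=x, o+10=y, r+10=b, t+10=d, c+10=m, e+10=o, l+10=v, e+10=o.

xybdmovo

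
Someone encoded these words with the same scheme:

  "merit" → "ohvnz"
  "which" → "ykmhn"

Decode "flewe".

Letter i (0-indexed) is shifted by i+2, so successive shifts are 2, 3, 4, ….
Reversing it on flewe: f−2=d, l−3=i, e−4=a, w−5=r, e−6=y.

diary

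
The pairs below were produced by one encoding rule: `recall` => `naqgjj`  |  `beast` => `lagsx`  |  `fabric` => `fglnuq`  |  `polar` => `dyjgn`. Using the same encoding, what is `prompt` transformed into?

dnyodx

r(17)→n(13) and e(4)→a(0) fit y≡5x+6 (mod 26); the inverse of 5 mod 26 is 21. This is an affine cipher: with a=0,…,z=25, each position x becomes (5x+6) mod 26.
On prompt: p(15)→5·15+6≡3=d; r(17)→5·17+6≡13=n; o(14)→5·14+6≡24=y; m(12)→5·12+6≡14=o; p(15)→5·15+6≡3=d; t(19)→5·19+6≡23=x (all mod 26).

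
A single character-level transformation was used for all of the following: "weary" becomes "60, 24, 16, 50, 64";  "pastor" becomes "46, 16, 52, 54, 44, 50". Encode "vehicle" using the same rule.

With a=1..z=26, the number is 2·pos + 14.
Applying it to vehicle: v=22→58, e=5→24, h=8→30, i=9→32, c=3→20, l=12→38, e=5→24.

58, 24, 30, 32, 20, 38, 24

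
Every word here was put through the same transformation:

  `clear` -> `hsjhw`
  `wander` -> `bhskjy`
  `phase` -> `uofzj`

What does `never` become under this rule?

slalw

The shifts repeat in a cycle of length 2: positions 0,1,… shift by +5, +7, then the pattern repeats.
Applying it to never: n+5=s, e+7=l, v+5=a, e+7=l, r+5=w.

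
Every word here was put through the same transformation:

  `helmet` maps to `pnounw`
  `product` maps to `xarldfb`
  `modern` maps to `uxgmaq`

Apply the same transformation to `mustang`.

Shifts by position in helmet: pos 0: h→p (+8), pos 1: e→n (+9), pos 2: l→o (+3), pos 3: m→u (+8), pos 4: e→n (+9), pos 5: t→w (+3) — repeating every 3. It's a Vigenère-style cipher with numeric key [8,9,3]: position i shifts by key[i mod 3].
For mustang: m+8=u, u+9=d, s+3=v, t+8=b, a+9=j, n+3=q, g+8=o.

udvbjqo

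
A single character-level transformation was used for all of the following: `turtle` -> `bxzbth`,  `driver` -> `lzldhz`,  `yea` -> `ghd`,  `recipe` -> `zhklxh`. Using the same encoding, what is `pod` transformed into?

xrl

Vowels shift forward by 3 and consonants shift forward by 8.
For pod: p(cons)+8=x, o(vowel)+3=r, d(cons)+8=l.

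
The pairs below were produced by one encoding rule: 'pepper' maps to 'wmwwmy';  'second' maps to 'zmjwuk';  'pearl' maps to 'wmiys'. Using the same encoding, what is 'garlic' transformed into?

The shift depends on letter class: consonant p→w is +7, but vowel e→m is +8. Two shifts are in play — +8 for a/e/i/o/u, +7 for every other letter.
Applying it to garlic: g(cons)+7=n, a(vowel)+8=i, r(cons)+7=y, l(cons)+7=s, i(vowel)+8=q, c(cons)+7=j.

niysqj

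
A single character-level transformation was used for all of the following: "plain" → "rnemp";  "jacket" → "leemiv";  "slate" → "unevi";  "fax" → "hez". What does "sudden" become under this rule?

The shift depends on letter class: consonant p→r is +2, but vowel a→e is +4. Two shifts are in play — +4 for a/e/i/o/u, +2 for every other letter.
On sudden: s(cons)+2=u, u(vowel)+4=y, d(cons)+2=f, d(cons)+2=f, e(vowel)+4=i, n(cons)+2=p.

uyffip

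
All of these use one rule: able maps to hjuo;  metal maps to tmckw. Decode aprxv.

think

In able: a→h is +7, b→j is +8, l→u is +9, e→o is +10 — the shift increases by 1 each position. Each letter shifts forward by (position + 7), i.e. 7, 8, 9, … — the shift grows by one for each successive letter.
Decoding aprxv: a−7=t, p−8=h, r−9=i, x−10=n, v−11=k.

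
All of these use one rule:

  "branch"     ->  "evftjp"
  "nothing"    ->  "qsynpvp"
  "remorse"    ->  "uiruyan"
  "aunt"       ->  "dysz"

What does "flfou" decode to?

In branch: b→e is +3, r→v is +4, a→f is +5, n→t is +6 — the shift increases by 1 each position. The shift increases by 1 at each position, starting from +3: 3, 4, 5, ….
Reversing it on flfou: f−3=c, l−4=h, f−5=a, o−6=i, u−7=n.

chain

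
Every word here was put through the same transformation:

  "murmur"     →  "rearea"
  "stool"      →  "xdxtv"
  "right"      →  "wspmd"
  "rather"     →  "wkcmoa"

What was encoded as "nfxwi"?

ivory

It's a Vigenère-style cipher with numeric key [5,10,9]: position i shifts by key[i mod 3].
Decoding nfxwi: n−5=i, f−10=v, x−9=o, w−5=r, i−10=y.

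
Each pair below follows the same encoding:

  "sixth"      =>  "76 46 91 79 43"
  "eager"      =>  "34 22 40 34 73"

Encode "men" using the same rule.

58 34 61

s(#19)→76 and i(#9)→46: differences scale by 3, so n = 3·pos + 19. The formula is n = 3×(alphabet index, a=1) + 19.
Applying it to men: m=13→58, e=5→34, n=14→61.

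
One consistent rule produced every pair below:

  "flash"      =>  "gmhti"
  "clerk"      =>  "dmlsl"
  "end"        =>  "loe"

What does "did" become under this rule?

The rule splits by letter class: vowels +7, consonants +1.
For did: d(cons)+1=e, i(vowel)+7=p, d(cons)+1=e.

epe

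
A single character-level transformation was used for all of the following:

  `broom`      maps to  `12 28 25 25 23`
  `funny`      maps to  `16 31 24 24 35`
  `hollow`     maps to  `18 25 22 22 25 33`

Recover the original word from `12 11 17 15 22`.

Each letter is replaced by its alphabet position (a=1..z=26) + 10.
Reversing it on 12 11 17 15 22: 12→(12−10)÷1=2=b, 11→(11−10)÷1=1=a, 17→(17−10)÷1=7=g, 15→(15−10)÷1=5=e, 22→(22−10)÷1=12=l.

bagel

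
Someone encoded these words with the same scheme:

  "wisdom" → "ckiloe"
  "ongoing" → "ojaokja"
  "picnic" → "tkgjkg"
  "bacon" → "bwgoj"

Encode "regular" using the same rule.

w(22)→c(2) and i(8)→k(10) fit y≡5x+22 (mod 26); the inverse of 5 mod 26 is 21. This is an affine cipher: with a=0,…,z=25, each position x becomes (5x+22) mod 26.
On regular: r(17)→5·17+22≡3=d; e(4)→5·4+22≡16=q; g(6)→5·6+22≡0=a; u(20)→5·20+22≡18=s; l(11)→5·11+22≡25=z; a(0)→5·0+22≡22=w; r(17)→5·17+22≡3=d (all mod 26).

dqaszwd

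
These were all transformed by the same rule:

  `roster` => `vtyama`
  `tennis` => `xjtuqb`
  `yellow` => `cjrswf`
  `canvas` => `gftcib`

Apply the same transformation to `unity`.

In roster: r→v is +4, o→t is +5, s→y is +6, t→a is +7 — the shift increases by 1 each position. The shift increases by 1 at each position, starting from +4: 4, 5, 6, ….
Applying it to unity: u+4=y, n+5=s, i+6=o, t+7=a, y+8=g.

ysoag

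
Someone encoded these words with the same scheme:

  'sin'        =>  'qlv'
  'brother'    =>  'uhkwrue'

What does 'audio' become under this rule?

Two steps: reverse the string, then apply a Caesar shift of +3.
Applying it to audio: reverse → oidua; then shift: o+3=r, i+3=l, d+3=g, u+3=x, a+3=d.

rlgxd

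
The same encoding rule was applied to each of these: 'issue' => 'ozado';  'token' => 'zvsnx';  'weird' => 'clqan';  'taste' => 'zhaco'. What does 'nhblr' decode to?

hatch

The shift increases by 1 at each position, starting from +6: 6, 7, 8, ….
Decoding nhblr: n−6=h, h−7=a, b−8=t, l−9=c, r−10=h.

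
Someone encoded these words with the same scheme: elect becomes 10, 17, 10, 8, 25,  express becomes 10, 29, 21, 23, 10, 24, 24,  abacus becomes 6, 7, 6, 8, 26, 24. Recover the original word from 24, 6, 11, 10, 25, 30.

safety

The number is (letter's place in the alphabet, a=1) + 5.
Decoding 24, 6, 11, 10, 25, 30: 24→(24−5)÷1=19=s, 6→(6−5)÷1=1=a, 11→(11−5)÷1=6=f, 10→(10−5)÷1=5=e, 25→(25−5)÷1=20=t, 30→(30−5)÷1=25=y.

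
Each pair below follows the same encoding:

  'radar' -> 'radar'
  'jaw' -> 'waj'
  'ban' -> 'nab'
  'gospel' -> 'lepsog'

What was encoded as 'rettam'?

It's just the letters in reverse order.
Undoing it on rettam: then reverse → matter.

matter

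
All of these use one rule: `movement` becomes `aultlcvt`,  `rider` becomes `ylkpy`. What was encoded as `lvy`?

roe

The word is reversed, then every letter is shifted forward by 7.
Reversing it on lvy: shift back: l−7=e, v−7=o, y−7=r → eor; then reverse → roe.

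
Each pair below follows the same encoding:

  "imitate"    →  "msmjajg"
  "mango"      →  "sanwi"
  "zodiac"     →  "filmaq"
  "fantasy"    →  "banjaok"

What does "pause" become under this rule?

i(8)→m(12) and m(12)→s(18) fit y≡21x+0 (mod 26); the inverse of 21 mod 26 is 5. Each letter's alphabet position (a=0..z=25) is mapped through 21·x+0 mod 26 — an affine cipher.
For pause: p(15)→21·15+0≡3=d; a(0)→21·0+0≡0=a; u(20)→21·20+0≡4=e; s(18)→21·18+0≡14=o; e(4)→21·4+0≡6=g (all mod 26).

daeog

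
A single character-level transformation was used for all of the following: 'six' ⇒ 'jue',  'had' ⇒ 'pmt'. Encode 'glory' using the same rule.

The output letters match the input read backwards, each shifted +12: six reversed is xis. The word is reversed, then every letter is shifted forward by 12.
For glory: reverse → yrolg; then shift: y+12=k, r+12=d, o+12=a, l+12=x, g+12=s.

kdaxs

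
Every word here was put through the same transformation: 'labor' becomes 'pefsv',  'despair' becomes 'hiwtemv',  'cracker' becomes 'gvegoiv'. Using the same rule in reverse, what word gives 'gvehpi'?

cradle

It's a constant shift of +4 (ROT4).
Decoding gvehpi: g−4=c, v−4=r, e−4=a, h−4=d, p−4=l, i−4=e.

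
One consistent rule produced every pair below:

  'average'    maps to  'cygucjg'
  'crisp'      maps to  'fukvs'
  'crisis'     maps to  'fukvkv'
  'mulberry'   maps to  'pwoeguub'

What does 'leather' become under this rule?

ogcwkgu

Two shifts are in play — +2 for a/e/i/o/u, +3 for every other letter.
On leather: l(cons)+3=o, e(vowel)+2=g, a(vowel)+2=c, t(cons)+3=w, h(cons)+3=k, e(vowel)+2=g, r(cons)+3=u.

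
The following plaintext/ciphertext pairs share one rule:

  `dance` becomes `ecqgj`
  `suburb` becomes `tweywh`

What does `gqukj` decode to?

In dance: d→e is +1, a→c is +2, n→q is +3, c→g is +4 — the shift increases by 1 each position. Each letter shifts forward by (position + 1), i.e. 1, 2, 3, … — the shift grows by one for each successive letter.
Decoding gqukj: g−1=f, q−2=o, u−3=r, k−4=g, j−5=e.

forge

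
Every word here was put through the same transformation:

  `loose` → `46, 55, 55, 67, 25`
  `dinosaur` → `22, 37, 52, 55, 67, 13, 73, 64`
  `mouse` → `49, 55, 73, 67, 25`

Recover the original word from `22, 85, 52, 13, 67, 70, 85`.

dynasty

l(#12)→46 and o(#15)→55: differences scale by 3, so n = 3·pos + 10. With a=1..z=26, the number is 3·pos + 10.
Decoding 22, 85, 52, 13, 67, 70, 85: 22→(22−10)÷3=4=d, 85→(85−10)÷3=25=y, 52→(52−10)÷3=14=n, 13→(13−10)÷3=1=a, 67→(67−10)÷3=19=s, 70→(70−10)÷3=20=t, 85→(85−10)÷3=25=y.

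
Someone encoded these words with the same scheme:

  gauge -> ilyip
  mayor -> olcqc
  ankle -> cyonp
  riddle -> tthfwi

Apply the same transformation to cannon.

Shifts by position in gauge: pos 0: g→i (+2), pos 1: a→l (+11), pos 2: u→y (+4), pos 3: g→i (+2), pos 4: e→p (+11) — repeating every 3. A repeating key of period 3 is used — shifts +2, +11, +4 over and over.
For cannon: c+2=e, a+11=l, n+4=r, n+2=p, o+11=z, n+4=r.

elrpzr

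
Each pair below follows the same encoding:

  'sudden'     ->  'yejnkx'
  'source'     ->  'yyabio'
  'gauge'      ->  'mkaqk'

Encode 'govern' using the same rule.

myboxx

A repeating key of period 2 is used — shifts +6, +10 over and over.
On govern: g+6=m, o+10=y, v+6=b, e+10=o, r+6=x, n+10=x.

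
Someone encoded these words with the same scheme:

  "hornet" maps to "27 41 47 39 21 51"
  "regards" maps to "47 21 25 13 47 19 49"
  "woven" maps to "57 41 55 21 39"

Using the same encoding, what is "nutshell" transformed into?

h(#8)→27 and o(#15)→41: differences scale by 2, so n = 2·pos + 11. Each letter becomes 2×(its alphabet position, a=1..z=26) + 11.
On nutshell: n=14→39, u=21→53, t=20→51, s=19→49, h=8→27, e=5→21, l=12→35, l=12→35.

39 53 51 49 27 21 35 35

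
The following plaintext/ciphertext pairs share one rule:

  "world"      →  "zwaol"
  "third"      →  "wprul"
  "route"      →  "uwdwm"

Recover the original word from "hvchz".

enter

Shifts by position in world: pos 0: w→z (+3), pos 1: o→w (+8), pos 2: r→a (+9), pos 3: l→o (+3), pos 4: d→l (+8) — repeating every 3. It's a Vigenère-style cipher with numeric key [3,8,9]: position i shifts by key[i mod 3].
Reversing it on hvchz: h−3=e, v−8=n, c−9=t, h−3=e, z−8=r.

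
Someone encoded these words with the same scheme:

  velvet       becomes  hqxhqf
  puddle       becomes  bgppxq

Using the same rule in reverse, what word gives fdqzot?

trench

Compare letters: v→h is +12, e→q is +12, l→x is +12 — a constant shift. Each letter is shifted forward by 12 in the alphabet (a Caesar shift of +12).
Undoing it on fdqzot: f−12=t, d−12=r, q−12=e, z−12=n, o−12=c, t−12=h.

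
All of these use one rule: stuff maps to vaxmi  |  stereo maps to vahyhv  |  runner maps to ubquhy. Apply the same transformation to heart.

Shifts by position in stuff: pos 0: s→v (+3), pos 1: t→a (+7), pos 2: u→x (+3), pos 3: f→m (+7) — repeating every 2. It's a Vigenère-style cipher with numeric key [3,7]: position i shifts by key[i mod 2].
Applying it to heart: h+3=k, e+7=l, a+3=d, r+7=y, t+3=w.

kldyw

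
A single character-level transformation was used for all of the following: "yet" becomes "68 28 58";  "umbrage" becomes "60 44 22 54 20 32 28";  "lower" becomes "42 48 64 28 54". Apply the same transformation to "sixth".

y(#25)→68 and e(#5)→28: differences scale by 2, so n = 2·pos + 18. The formula is n = 2×(alphabet index, a=1) + 18.
For sixth: s=19→56, i=9→36, x=24→66, t=20→58, h=8→34.

56 36 66 58 34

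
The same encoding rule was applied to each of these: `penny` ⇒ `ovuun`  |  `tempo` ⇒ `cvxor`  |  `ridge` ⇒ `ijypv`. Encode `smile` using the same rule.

p(15)→o(14) and e(4)→v(21) fit y≡23x+7 (mod 26); the inverse of 23 mod 26 is 17. Each letter's alphabet position (a=0..z=25) is mapped through 23·x+7 mod 26 — an affine cipher.
Applying it to smile: s(18)→23·18+7≡5=f; m(12)→23·12+7≡23=x; i(8)→23·8+7≡9=j; l(11)→23·11+7≡0=a; e(4)→23·4+7≡21=v (all mod 26).

fxjav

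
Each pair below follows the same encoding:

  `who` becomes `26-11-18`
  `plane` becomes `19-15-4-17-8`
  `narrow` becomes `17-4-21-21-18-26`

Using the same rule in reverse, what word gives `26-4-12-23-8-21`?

waiter

w is letter #23 and maps to 26: an offset of 3. The number is (letter's place in the alphabet, a=1) + 3.
Undoing it on 26-4-12-23-8-21: 26→(26−3)÷1=23=w, 4→(4−3)÷1=1=a, 12→(12−3)÷1=9=i, 23→(23−3)÷1=20=t, 8→(8−3)÷1=5=e, 21→(21−3)÷1=18=r.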